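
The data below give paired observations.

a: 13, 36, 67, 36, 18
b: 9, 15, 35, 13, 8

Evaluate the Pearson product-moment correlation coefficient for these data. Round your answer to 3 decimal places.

0.959

n = 5, Σa = 170, Σb = 80, Σa² = 7574, Σb² = 1764, Σab = 3614
nΣab − ΣaΣb = 18070 − 13600 = 4470
nΣa² − (Σa)² = 37870 − 28900 = 8970; nΣb² − (Σb)² = 8820 − 6400 = 2420
r = 4470 / √(8970 × 2420) = 4470 / 4659.1201 ≈ 0.959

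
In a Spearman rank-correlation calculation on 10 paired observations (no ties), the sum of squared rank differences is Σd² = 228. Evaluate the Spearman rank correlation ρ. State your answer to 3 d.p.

ρ = 1 − 6Σd² / [n(n²−1)] = 1 − 6×228 / (10×99)
  = 1 − 1368/990 = 1 − 1.3818 ≈ -0.382

-0.382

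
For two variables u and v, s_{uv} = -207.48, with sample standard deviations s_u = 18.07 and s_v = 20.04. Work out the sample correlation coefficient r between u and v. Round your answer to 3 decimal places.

r = Cov(u,v) / (s_u · s_v) = -207.48 / (18.07 × 20.04)
  = -207.48 / 362.1228 ≈ -0.573

-0.573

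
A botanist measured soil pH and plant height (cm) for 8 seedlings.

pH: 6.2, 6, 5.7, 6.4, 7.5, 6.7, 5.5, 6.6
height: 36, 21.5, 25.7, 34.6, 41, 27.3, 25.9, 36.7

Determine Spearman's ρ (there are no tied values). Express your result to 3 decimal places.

0.738

Rank pH: 4, 3, 2, 5, 8, 7, 1, 6
Rank height: 6, 1, 2, 5, 8, 4, 3, 7
d = rank(pH) − rank(height): -2, 2, 0, 0, 0, 3, -2, -1; Σd² = 22
ρ = 1 − 6Σd² / [n(n²−1)] = 1 − 6×22 / (8×63) = 1 − 132/504 ≈ 0.738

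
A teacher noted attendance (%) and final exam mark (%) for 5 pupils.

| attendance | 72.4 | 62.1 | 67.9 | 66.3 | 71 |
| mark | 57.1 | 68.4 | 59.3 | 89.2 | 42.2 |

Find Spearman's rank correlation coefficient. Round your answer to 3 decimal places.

Rank attendance: 5, 1, 3, 2, 4
Rank mark: 2, 4, 3, 5, 1
d = rank(attendance) − rank(mark): 3, -3, 0, -3, 3; Σd² = 36
ρ = 1 − 6Σd² / [n(n²−1)] = 1 − 6×36 / (5×24) = 1 − 216/120 ≈ -0.800

-0.800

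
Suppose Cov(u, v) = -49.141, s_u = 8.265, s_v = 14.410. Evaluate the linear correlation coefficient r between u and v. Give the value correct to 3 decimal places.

r = Cov(u,v) / (s_u · s_v) = -49.141 / (8.265 × 14.410)
  = -49.141 / 119.0987 ≈ -0.413

-0.413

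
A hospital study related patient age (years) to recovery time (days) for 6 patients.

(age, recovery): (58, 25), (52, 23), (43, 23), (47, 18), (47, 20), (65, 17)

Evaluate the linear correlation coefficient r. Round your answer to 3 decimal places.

-0.201

n = 6, Σx = 312, Σy = 126, Σx² = 16560, Σy² = 2696, Σxy = 6526
nΣxy − ΣxΣy = 39156 − 39312 = -156
nΣx² − (Σx)² = 99360 − 97344 = 2016; nΣy² − (Σy)² = 16176 − 15876 = 300
r = -156 / √(2016 × 300) = -156 / 777.6889 ≈ -0.201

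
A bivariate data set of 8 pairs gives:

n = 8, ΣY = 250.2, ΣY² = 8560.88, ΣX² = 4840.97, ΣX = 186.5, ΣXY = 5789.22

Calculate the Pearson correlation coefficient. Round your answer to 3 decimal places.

r = (nΣXY − ΣXΣY) / √[(nΣX² − (ΣX)²)(nΣY² − (ΣY)²)]
Numerator: 8×5789.22 − 186.5×250.2 = -348.54
Denominator: √[(38727.76 − 34782.25)(68487.04 − 62600.04)] = √[3945.51 × 5887] = 4819.4624
r = -348.54 / 4819.4624 ≈ -0.072

-0.072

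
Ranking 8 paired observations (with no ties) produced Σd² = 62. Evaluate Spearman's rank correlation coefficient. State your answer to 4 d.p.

0.2619

ρ = 1 − 6Σd² / [n(n²−1)] = 1 − 6×62 / (8×63)
  = 1 − 372/504 = 1 − 0.73810 ≈ 0.2619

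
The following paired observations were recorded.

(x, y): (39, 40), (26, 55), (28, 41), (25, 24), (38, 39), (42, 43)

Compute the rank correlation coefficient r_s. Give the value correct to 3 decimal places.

0.257

Rank x: 5, 2, 3, 1, 4, 6
Rank y: 3, 6, 4, 1, 2, 5
d = rank(x) − rank(y): 2, -4, -1, 0, 2, 1; Σd² = 26
ρ = 1 − 6Σd² / [n(n²−1)] = 1 − 6×26 / (6×35) = 1 − 156/210 ≈ 0.257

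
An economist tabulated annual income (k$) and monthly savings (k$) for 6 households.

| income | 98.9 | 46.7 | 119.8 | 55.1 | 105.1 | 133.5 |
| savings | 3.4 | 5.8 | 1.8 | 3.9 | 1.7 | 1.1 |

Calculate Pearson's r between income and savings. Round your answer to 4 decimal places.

-0.9281

n = 6, Σx = 559.1, Σy = 17.7, Σx² = 58218.41, Σy² = 67.75, Σxy = 1363.17
nΣxy − ΣxΣy = 8179.02 − 9896.07 = -1717.05
nΣx² − (Σx)² = 349310.46 − 312592.81 = 36717.65; nΣy² − (Σy)² = 406.5 − 313.29 = 93.21
r = -1717.05 / √(36717.65 × 93.21) = -1717.05 / 1849.9871 ≈ -0.9281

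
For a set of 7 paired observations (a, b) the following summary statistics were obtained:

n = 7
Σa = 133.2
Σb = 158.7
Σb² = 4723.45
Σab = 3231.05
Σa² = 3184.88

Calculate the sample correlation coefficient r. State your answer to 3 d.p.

r = (nΣab − ΣaΣb) / √[(nΣa² − (Σa)²)(nΣb² − (Σb)²)]
Numerator: 7×3231.05 − 133.2×158.7 = 1478.51
Denominator: √[(22294.16 − 17742.24)(33064.15 − 25185.69)] = √[4551.92 × 7878.46] = 5988.4989
r = 1478.51 / 5988.4989 ≈ 0.247

0.247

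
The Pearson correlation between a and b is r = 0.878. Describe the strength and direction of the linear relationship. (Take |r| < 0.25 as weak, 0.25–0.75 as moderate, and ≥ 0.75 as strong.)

strong positive

r = 0.878 > 0 so the relationship is positive.
|r| = 0.878, which falls in the strong range.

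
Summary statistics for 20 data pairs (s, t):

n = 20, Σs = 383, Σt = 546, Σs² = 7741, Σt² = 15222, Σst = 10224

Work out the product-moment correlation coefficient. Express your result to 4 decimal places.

-0.6468

r = (nΣst − ΣsΣt) / √[(nΣs² − (Σs)²)(nΣt² − (Σt)²)]
Numerator: 20×10224 − 383×546 = -4638
Denominator: √[(154820 − 146689)(304440 − 298116)] = √[8131 × 6324] = 7170.8050
r = -4638 / 7170.8050 ≈ -0.6468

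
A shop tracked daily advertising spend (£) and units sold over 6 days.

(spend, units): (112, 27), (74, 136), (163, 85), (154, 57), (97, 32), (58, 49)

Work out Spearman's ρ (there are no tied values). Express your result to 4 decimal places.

Rank spend: 4, 2, 6, 5, 3, 1
Rank units: 1, 6, 5, 4, 2, 3
d = rank(spend) − rank(units): 3, -4, 1, 1, 1, -2; Σd² = 32
ρ = 1 − 6Σd² / [n(n²−1)] = 1 − 6×32 / (6×35) = 1 − 192/210 ≈ 0.0857

0.0857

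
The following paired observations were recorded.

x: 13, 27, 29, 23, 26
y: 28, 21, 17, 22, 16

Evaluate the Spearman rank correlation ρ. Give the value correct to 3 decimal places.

-0.700

Rank x: 1, 4, 5, 2, 3
Rank y: 5, 3, 2, 4, 1
d = rank(x) − rank(y): -4, 1, 3, -2, 2; Σd² = 34
ρ = 1 − 6Σd² / [n(n²−1)] = 1 − 6×34 / (5×24) = 1 − 204/120 ≈ -0.700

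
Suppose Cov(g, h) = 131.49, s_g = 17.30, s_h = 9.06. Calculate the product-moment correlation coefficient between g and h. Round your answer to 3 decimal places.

r = Cov(g,h) / (s_g · s_h) = 131.49 / (17.30 × 9.06)
  = 131.49 / 156.7380 ≈ 0.839

0.839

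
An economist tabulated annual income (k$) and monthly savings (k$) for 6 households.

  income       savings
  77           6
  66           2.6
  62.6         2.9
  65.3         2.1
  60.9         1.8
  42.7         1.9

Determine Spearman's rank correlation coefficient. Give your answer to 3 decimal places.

0.771

Rank income: 6, 5, 3, 4, 2, 1
Rank savings: 6, 4, 5, 3, 1, 2
d = rank(income) − rank(savings): 0, 1, -2, 1, 1, -1; Σd² = 8
ρ = 1 − 6Σd² / [n(n²−1)] = 1 − 6×8 / (6×35) = 1 − 48/210 ≈ 0.771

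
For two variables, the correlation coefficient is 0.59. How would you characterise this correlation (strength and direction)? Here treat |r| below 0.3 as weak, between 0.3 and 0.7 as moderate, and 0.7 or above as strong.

r = 0.59 > 0 so the relationship is positive.
|r| = 0.59, which falls in the moderate range.

moderate positive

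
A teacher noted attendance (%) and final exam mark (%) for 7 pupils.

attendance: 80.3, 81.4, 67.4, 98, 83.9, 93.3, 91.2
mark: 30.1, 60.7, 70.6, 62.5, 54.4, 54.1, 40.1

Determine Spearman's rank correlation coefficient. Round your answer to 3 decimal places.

Rank attendance: 2, 3, 1, 7, 4, 6, 5
Rank mark: 1, 5, 7, 6, 4, 3, 2
d = rank(attendance) − rank(mark): 1, -2, -6, 1, 0, 3, 3; Σd² = 60
ρ = 1 − 6Σd² / [n(n²−1)] = 1 − 6×60 / (7×48) = 1 − 360/336 ≈ -0.071

-0.071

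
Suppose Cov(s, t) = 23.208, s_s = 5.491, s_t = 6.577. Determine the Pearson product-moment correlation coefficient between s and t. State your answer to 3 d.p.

0.643

r = Cov(s,t) / (s_s · s_t) = 23.208 / (5.491 × 6.577)
  = 23.208 / 36.1143 ≈ 0.643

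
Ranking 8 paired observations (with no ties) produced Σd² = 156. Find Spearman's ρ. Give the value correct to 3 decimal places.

-0.857

ρ = 1 − 6Σd² / [n(n²−1)] = 1 − 6×156 / (8×63)
  = 1 − 936/504 = 1 − 1.8571 ≈ -0.857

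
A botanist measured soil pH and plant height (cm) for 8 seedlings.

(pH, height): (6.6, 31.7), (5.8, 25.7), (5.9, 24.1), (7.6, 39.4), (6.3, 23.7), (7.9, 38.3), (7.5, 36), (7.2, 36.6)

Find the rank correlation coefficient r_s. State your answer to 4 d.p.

0.8571

Rank pH: 4, 1, 2, 7, 3, 8, 6, 5
Rank height: 4, 3, 2, 8, 1, 7, 5, 6
d = rank(pH) − rank(height): 0, -2, 0, -1, 2, 1, 1, -1; Σd² = 12
ρ = 1 − 6Σd² / [n(n²−1)] = 1 − 6×12 / (8×63) = 1 − 72/504 ≈ 0.8571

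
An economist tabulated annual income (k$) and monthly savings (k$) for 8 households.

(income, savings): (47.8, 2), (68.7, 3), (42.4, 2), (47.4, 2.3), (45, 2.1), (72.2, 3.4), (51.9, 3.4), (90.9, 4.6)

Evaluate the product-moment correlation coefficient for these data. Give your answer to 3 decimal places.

0.909

n = 8, Σx = 466.3, Σy = 22.8, Σx² = 29243.31, Σy² = 70.98, Σxy = 1430.1
nΣxy − ΣxΣy = 11440.8 − 10631.64 = 809.16
nΣx² − (Σx)² = 233946.48 − 217435.69 = 16510.79; nΣy² − (Σy)² = 567.84 − 519.84 = 48
r = 809.16 / √(16510.79 × 48) = 809.16 / 890.2348 ≈ 0.909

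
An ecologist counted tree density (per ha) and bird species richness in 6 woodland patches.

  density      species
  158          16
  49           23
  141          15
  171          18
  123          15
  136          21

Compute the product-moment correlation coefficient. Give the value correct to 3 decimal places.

-0.633

n = 6, Σx = 778, Σy = 108, Σx² = 110112, Σy² = 2000, Σxy = 13549
nΣxy − ΣxΣy = 81294 − 84024 = -2730
nΣx² − (Σx)² = 660672 − 605284 = 55388; nΣy² − (Σy)² = 12000 − 11664 = 336
r = -2730 / √(55388 × 336) = -2730 / 4313.9736 ≈ -0.633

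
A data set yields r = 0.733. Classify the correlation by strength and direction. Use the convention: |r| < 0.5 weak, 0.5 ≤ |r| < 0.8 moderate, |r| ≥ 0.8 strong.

moderate positive

r = 0.733 > 0 so the relationship is positive.
|r| = 0.733, which falls in the moderate range.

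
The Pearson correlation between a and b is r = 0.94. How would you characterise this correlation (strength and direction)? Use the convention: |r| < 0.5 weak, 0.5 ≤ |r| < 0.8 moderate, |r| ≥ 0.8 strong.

strong positive

r = 0.94 > 0 so the relationship is positive.
|r| = 0.94, which falls in the strong range.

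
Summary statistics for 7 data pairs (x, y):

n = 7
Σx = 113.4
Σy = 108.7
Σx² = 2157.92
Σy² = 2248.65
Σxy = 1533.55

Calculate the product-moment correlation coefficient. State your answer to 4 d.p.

r = (nΣxy − ΣxΣy) / √[(nΣx² − (Σx)²)(nΣy² − (Σy)²)]
Numerator: 7×1533.55 − 113.4×108.7 = -1591.73
Denominator: √[(15105.44 − 12859.56)(15740.55 − 11815.69)] = √[2245.88 × 3924.86] = 2968.9669
r = -1591.73 / 2968.9669 ≈ -0.5361

-0.5361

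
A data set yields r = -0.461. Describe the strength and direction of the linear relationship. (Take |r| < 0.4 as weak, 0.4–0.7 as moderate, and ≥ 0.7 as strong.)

moderate negative

r = -0.461 < 0 so the relationship is negative.
|r| = 0.461, which falls in the moderate range.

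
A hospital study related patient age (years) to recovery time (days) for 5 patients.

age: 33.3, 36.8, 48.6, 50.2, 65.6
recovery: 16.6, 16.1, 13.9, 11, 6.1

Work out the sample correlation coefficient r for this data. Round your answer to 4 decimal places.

n = 5, Σx = 234.5, Σy = 63.7, Σx² = 11648.49, Σy² = 886.19, Σxy = 2773.16
nΣxy − ΣxΣy = 13865.8 − 14937.65 = -1071.85
nΣx² − (Σx)² = 58242.45 − 54990.25 = 3252.2; nΣy² − (Σy)² = 4430.95 − 4057.69 = 373.26
r = -1071.85 / √(3252.2 × 373.26) = -1071.85 / 1101.7786 ≈ -0.9728

-0.9728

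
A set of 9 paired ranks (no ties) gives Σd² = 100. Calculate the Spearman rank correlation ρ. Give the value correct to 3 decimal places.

ρ = 1 − 6Σd² / [n(n²−1)] = 1 − 6×100 / (9×80)
  = 1 − 600/720 = 1 − 0.8333 ≈ 0.167

0.167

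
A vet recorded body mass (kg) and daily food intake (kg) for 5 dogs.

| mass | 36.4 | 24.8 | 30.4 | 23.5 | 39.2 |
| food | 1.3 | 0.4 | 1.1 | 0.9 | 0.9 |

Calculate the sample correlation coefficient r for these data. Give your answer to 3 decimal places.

0.557

n = 5, Σx = 154.3, Σy = 4.6, Σx² = 4953.05, Σy² = 4.68, Σxy = 147.11
nΣxy − ΣxΣy = 735.55 − 709.78 = 25.77
nΣx² − (Σx)² = 24765.25 − 23808.49 = 956.76; nΣy² − (Σy)² = 23.4 − 21.16 = 2.24
r = 25.77 / √(956.76 × 2.24) = 25.77 / 46.2941 ≈ 0.557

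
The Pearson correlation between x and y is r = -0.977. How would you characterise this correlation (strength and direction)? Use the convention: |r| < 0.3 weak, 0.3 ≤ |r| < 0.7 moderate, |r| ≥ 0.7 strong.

strong negative

r = -0.977 < 0 so the relationship is negative.
|r| = 0.977, which falls in the strong range.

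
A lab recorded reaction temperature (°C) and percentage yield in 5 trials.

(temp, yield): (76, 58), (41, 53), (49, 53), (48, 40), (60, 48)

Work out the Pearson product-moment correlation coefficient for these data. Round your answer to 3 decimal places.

n = 5, Σx = 274, Σy = 252, Σx² = 15762, Σy² = 12886, Σxy = 13978
nΣxy − ΣxΣy = 69890 − 69048 = 842
nΣx² − (Σx)² = 78810 − 75076 = 3734; nΣy² − (Σy)² = 64430 − 63504 = 926
r = 842 / √(3734 × 926) = 842 / 1859.4849 ≈ 0.453

0.453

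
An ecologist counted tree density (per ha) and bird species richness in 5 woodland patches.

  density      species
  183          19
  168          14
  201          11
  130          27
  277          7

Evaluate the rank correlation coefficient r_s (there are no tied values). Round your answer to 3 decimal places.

-0.900

Rank density: 3, 2, 4, 1, 5
Rank species: 4, 3, 2, 5, 1
d = rank(density) − rank(species): -1, -1, 2, -4, 4; Σd² = 38
ρ = 1 − 6Σd² / [n(n²−1)] = 1 − 6×38 / (5×24) = 1 − 228/120 ≈ -0.900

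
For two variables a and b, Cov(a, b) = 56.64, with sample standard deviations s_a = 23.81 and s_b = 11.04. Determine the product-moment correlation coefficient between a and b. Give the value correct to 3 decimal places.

r = Cov(a,b) / (s_a · s_b) = 56.64 / (23.81 × 11.04)
  = 56.64 / 262.8624 ≈ 0.215

0.215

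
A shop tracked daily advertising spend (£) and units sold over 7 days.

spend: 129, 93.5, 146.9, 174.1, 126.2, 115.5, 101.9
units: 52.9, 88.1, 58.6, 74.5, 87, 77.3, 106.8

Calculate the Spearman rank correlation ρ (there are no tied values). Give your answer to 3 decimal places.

-0.786

Rank spend: 5, 1, 6, 7, 4, 3, 2
Rank units: 1, 6, 2, 3, 5, 4, 7
d = rank(spend) − rank(units): 4, -5, 4, 4, -1, -1, -5; Σd² = 100
ρ = 1 − 6Σd² / [n(n²−1)] = 1 − 6×100 / (7×48) = 1 − 600/336 ≈ -0.786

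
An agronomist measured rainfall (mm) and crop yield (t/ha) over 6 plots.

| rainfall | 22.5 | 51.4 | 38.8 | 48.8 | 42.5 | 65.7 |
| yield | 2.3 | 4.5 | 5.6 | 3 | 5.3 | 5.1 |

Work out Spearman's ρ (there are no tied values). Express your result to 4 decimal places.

Rank rainfall: 1, 5, 2, 4, 3, 6
Rank yield: 1, 3, 6, 2, 5, 4
d = rank(rainfall) − rank(yield): 0, 2, -4, 2, -2, 2; Σd² = 32
ρ = 1 − 6Σd² / [n(n²−1)] = 1 − 6×32 / (6×35) = 1 − 192/210 ≈ 0.0857

0.0857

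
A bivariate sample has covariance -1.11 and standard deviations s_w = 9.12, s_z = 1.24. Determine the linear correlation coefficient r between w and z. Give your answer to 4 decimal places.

-0.0982

r = Cov(w,z) / (s_w · s_z) = -1.11 / (9.12 × 1.24)
  = -1.11 / 11.3088 ≈ -0.0982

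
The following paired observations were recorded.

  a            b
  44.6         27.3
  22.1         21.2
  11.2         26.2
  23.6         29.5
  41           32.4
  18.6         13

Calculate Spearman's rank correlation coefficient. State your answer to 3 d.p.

Rank a: 6, 3, 1, 4, 5, 2
Rank b: 4, 2, 3, 5, 6, 1
d = rank(a) − rank(b): 2, 1, -2, -1, -1, 1; Σd² = 12
ρ = 1 − 6Σd² / [n(n²−1)] = 1 − 6×12 / (6×35) = 1 − 72/210 ≈ 0.657

0.657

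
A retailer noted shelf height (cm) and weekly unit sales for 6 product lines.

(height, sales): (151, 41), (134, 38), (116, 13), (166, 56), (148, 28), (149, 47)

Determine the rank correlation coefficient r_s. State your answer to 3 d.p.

Rank height: 5, 2, 1, 6, 3, 4
Rank sales: 4, 3, 1, 6, 2, 5
d = rank(height) − rank(sales): 1, -1, 0, 0, 1, -1; Σd² = 4
ρ = 1 − 6Σd² / [n(n²−1)] = 1 − 6×4 / (6×35) = 1 − 24/210 ≈ 0.886

0.886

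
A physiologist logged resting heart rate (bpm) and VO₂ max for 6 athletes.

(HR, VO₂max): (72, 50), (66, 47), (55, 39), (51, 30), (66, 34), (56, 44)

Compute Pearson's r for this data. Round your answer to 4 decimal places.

0.6376

n = 6, Σx = 366, Σy = 244, Σx² = 22658, Σy² = 10222, Σxy = 15085
nΣxy − ΣxΣy = 90510 − 89304 = 1206
nΣx² − (Σx)² = 135948 − 133956 = 1992; nΣy² − (Σy)² = 61332 − 59536 = 1796
r = 1206 / √(1992 × 1796) = 1206 / 1891.4629 ≈ 0.6376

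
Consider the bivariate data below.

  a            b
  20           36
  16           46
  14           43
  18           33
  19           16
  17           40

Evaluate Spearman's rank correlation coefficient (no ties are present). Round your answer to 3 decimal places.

Rank a: 6, 2, 1, 4, 5, 3
Rank b: 3, 6, 5, 2, 1, 4
d = rank(a) − rank(b): 3, -4, -4, 2, 4, -1; Σd² = 62
ρ = 1 − 6Σd² / [n(n²−1)] = 1 − 6×62 / (6×35) = 1 − 372/210 ≈ -0.771

-0.771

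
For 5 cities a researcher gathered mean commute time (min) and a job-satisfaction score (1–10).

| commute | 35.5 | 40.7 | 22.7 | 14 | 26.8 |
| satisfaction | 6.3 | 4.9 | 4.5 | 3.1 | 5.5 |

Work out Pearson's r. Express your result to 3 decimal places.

0.737

n = 5, Σx = 139.7, Σy = 24.3, Σx² = 4346.27, Σy² = 123.81, Σxy = 716.03
nΣxy − ΣxΣy = 3580.15 − 3394.71 = 185.44
nΣx² − (Σx)² = 21731.35 − 19516.09 = 2215.26; nΣy² − (Σy)² = 619.05 − 590.49 = 28.56
r = 185.44 / √(2215.26 × 28.56) = 185.44 / 251.5310 ≈ 0.737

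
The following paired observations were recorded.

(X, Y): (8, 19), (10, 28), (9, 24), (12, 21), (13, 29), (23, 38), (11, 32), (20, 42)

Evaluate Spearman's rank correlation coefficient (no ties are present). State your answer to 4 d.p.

Rank X: 1, 3, 2, 5, 6, 8, 4, 7
Rank Y: 1, 4, 3, 2, 5, 7, 6, 8
d = rank(X) − rank(Y): 0, -1, -1, 3, 1, 1, -2, -1; Σd² = 18
ρ = 1 − 6Σd² / [n(n²−1)] = 1 − 6×18 / (8×63) = 1 − 108/504 ≈ 0.7857

0.7857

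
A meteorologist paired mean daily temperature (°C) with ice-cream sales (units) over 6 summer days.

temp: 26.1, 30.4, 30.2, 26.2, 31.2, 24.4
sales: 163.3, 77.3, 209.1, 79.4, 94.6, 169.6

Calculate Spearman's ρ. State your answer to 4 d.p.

Rank temp: 2, 5, 4, 3, 6, 1
Rank sales: 4, 1, 6, 2, 3, 5
d = rank(temp) − rank(sales): -2, 4, -2, 1, 3, -4; Σd² = 50
ρ = 1 − 6Σd² / [n(n²−1)] = 1 − 6×50 / (6×35) = 1 − 300/210 ≈ -0.4286

-0.4286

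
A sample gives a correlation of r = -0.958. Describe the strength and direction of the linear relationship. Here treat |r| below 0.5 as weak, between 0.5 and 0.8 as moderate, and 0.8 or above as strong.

r = -0.958 < 0 so the relationship is negative.
|r| = 0.958, which falls in the strong range.

strong negative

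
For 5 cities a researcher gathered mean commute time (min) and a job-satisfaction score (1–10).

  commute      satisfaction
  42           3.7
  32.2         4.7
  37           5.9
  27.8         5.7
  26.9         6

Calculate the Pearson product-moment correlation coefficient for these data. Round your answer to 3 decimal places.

-0.710

n = 5, Σx = 165.9, Σy = 26, Σx² = 5666.29, Σy² = 139.08, Σxy = 844.9
nΣxy − ΣxΣy = 4224.5 − 4313.4 = -88.9
nΣx² − (Σx)² = 28331.45 − 27522.81 = 808.64; nΣy² − (Σy)² = 695.4 − 676 = 19.4
r = -88.9 / √(808.64 × 19.4) = -88.9 / 125.2502 ≈ -0.710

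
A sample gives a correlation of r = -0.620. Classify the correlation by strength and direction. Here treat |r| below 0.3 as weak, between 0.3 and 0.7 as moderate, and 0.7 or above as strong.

r = -0.620 < 0 so the relationship is negative.
|r| = 0.620, which falls in the moderate range.

moderate negative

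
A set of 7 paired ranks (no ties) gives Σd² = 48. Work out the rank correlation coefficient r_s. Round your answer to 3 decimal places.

ρ = 1 − 6Σd² / [n(n²−1)] = 1 − 6×48 / (7×48)
  = 1 − 288/336 = 1 − 0.8571 ≈ 0.143

0.143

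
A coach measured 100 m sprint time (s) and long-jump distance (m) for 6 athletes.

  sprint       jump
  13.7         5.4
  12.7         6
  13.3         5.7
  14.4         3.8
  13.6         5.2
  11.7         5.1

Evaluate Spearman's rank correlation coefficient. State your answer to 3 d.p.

-0.371

Rank sprint: 5, 2, 3, 6, 4, 1
Rank jump: 4, 6, 5, 1, 3, 2
d = rank(sprint) − rank(jump): 1, -4, -2, 5, 1, -1; Σd² = 48
ρ = 1 − 6Σd² / [n(n²−1)] = 1 − 6×48 / (6×35) = 1 − 288/210 ≈ -0.371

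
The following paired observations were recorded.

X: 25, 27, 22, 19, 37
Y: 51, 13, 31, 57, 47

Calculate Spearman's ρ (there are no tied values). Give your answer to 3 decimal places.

-0.500

Rank X: 3, 4, 2, 1, 5
Rank Y: 4, 1, 2, 5, 3
d = rank(X) − rank(Y): -1, 3, 0, -4, 2; Σd² = 30
ρ = 1 − 6Σd² / [n(n²−1)] = 1 − 6×30 / (5×24) = 1 − 180/120 ≈ -0.500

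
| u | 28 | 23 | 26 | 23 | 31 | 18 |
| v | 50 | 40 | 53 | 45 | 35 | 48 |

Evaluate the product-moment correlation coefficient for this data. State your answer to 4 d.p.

-0.3160

n = 6, Σu = 149, Σv = 271, Σu² = 3803, Σv² = 12463, Σuv = 6682
nΣuv − ΣuΣv = 40092 − 40379 = -287
nΣu² − (Σu)² = 22818 − 22201 = 617; nΣv² − (Σv)² = 74778 − 73441 = 1337
r = -287 / √(617 × 1337) = -287 / 908.2560 ≈ -0.3160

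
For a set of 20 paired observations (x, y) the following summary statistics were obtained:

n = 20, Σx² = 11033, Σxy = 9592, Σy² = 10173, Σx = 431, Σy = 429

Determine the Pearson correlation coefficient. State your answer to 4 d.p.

r = (nΣxy − ΣxΣy) / √[(nΣx² − (Σx)²)(nΣy² − (Σy)²)]
Numerator: 20×9592 − 431×429 = 6941
Denominator: √[(220660 − 185761)(203460 − 184041)] = √[34899 × 19419] = 26032.7425
r = 6941 / 26032.7425 ≈ 0.2666

0.2666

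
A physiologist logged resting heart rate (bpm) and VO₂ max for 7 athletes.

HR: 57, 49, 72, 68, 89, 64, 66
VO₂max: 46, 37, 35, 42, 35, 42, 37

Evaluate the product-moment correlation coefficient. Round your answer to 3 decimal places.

n = 7, Σx = 465, Σy = 274, Σx² = 31831, Σy² = 10832, Σxy = 18056
nΣxy − ΣxΣy = 126392 − 127410 = -1018
nΣx² − (Σx)² = 222817 − 216225 = 6592; nΣy² − (Σy)² = 75824 − 75076 = 748
r = -1018 / √(6592 × 748) = -1018 / 2220.5441 ≈ -0.458

-0.458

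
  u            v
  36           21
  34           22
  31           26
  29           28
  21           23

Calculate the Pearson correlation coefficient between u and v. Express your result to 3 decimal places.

-0.281

n = 5, Σu = 151, Σv = 120, Σu² = 4695, Σv² = 2914, Σuv = 3605
nΣuv − ΣuΣv = 18025 − 18120 = -95
nΣu² − (Σu)² = 23475 − 22801 = 674; nΣv² − (Σv)² = 14570 − 14400 = 170
r = -95 / √(674 × 170) = -95 / 338.4967 ≈ -0.281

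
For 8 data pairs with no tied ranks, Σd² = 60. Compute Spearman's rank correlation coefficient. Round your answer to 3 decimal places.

ρ = 1 − 6Σd² / [n(n²−1)] = 1 − 6×60 / (8×63)
  = 1 − 360/504 = 1 − 0.7143 ≈ 0.286

0.286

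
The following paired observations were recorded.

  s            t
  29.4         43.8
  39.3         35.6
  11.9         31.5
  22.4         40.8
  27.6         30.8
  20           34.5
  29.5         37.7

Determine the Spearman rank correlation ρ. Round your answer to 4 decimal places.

Rank s: 5, 7, 1, 3, 4, 2, 6
Rank t: 7, 4, 2, 6, 1, 3, 5
d = rank(s) − rank(t): -2, 3, -1, -3, 3, -1, 1; Σd² = 34
ρ = 1 − 6Σd² / [n(n²−1)] = 1 − 6×34 / (7×48) = 1 − 204/336 ≈ 0.3929

0.3929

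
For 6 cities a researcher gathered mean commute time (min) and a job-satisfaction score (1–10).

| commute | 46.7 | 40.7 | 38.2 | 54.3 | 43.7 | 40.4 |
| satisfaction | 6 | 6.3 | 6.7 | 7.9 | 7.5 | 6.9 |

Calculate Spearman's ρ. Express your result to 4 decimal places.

Rank commute: 5, 3, 1, 6, 4, 2
Rank satisfaction: 1, 2, 3, 6, 5, 4
d = rank(commute) − rank(satisfaction): 4, 1, -2, 0, -1, -2; Σd² = 26
ρ = 1 − 6Σd² / [n(n²−1)] = 1 − 6×26 / (6×35) = 1 − 156/210 ≈ 0.2571

0.2571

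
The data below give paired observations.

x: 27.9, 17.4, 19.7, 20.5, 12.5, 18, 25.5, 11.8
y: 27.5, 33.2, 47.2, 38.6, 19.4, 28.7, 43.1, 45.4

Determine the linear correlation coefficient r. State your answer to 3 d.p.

n = 8, Σx = 153.3, Σy = 283.1, Σx² = 3159.25, Σy² = 10695.11, Σxy = 5459.94
nΣxy − ΣxΣy = 43679.52 − 43399.23 = 280.29
nΣx² − (Σx)² = 25274 − 23500.89 = 1773.11; nΣy² − (Σy)² = 85560.88 − 80145.61 = 5415.27
r = 280.29 / √(1773.11 × 5415.27) = 280.29 / 3098.6883 ≈ 0.090

0.090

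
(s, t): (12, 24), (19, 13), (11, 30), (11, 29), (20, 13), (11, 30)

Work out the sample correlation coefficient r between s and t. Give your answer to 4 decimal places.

n = 6, Σs = 84, Σt = 139, Σs² = 1268, Σt² = 3555, Σst = 1774
nΣst − ΣsΣt = 10644 − 11676 = -1032
nΣs² − (Σs)² = 7608 − 7056 = 552; nΣt² − (Σt)² = 21330 − 19321 = 2009
r = -1032 / √(552 × 2009) = -1032 / 1053.0755 ≈ -0.9800

-0.9800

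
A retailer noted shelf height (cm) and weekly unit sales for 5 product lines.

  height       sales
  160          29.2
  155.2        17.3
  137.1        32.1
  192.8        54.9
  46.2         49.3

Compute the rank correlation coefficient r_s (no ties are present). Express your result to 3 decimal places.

0.100

Rank height: 4, 3, 2, 5, 1
Rank sales: 2, 1, 3, 5, 4
d = rank(height) − rank(sales): 2, 2, -1, 0, -3; Σd² = 18
ρ = 1 − 6Σd² / [n(n²−1)] = 1 − 6×18 / (5×24) = 1 − 108/120 ≈ 0.100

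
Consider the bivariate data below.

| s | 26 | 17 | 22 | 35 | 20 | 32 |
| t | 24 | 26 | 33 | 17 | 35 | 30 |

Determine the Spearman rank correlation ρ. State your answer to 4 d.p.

-0.5429

Rank s: 4, 1, 3, 6, 2, 5
Rank t: 2, 3, 5, 1, 6, 4
d = rank(s) − rank(t): 2, -2, -2, 5, -4, 1; Σd² = 54
ρ = 1 − 6Σd² / [n(n²−1)] = 1 − 6×54 / (6×35) = 1 − 324/210 ≈ -0.5429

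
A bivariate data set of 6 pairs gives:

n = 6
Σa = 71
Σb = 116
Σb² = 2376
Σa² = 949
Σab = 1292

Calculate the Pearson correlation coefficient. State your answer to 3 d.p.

-0.670

r = (nΣab − ΣaΣb) / √[(nΣa² − (Σa)²)(nΣb² − (Σb)²)]
Numerator: 6×1292 − 71×116 = -484
Denominator: √[(5694 − 5041)(14256 − 13456)] = √[653 × 800] = 722.7724
r = -484 / 722.7724 ≈ -0.670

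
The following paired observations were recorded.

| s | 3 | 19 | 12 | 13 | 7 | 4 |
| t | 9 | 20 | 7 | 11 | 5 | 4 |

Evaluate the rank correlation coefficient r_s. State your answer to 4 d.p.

Rank s: 1, 6, 4, 5, 3, 2
Rank t: 4, 6, 3, 5, 2, 1
d = rank(s) − rank(t): -3, 0, 1, 0, 1, 1; Σd² = 12
ρ = 1 − 6Σd² / [n(n²−1)] = 1 − 6×12 / (6×35) = 1 − 72/210 ≈ 0.6571

0.6571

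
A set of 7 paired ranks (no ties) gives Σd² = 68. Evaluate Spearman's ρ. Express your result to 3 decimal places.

ρ = 1 − 6Σd² / [n(n²−1)] = 1 − 6×68 / (7×48)
  = 1 − 408/336 = 1 − 1.2143 ≈ -0.214

-0.214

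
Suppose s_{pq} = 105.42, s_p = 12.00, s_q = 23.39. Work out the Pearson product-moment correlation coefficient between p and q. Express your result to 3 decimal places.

r = Cov(p,q) / (s_p · s_q) = 105.42 / (12.00 × 23.39)
  = 105.42 / 280.6800 ≈ 0.376

0.376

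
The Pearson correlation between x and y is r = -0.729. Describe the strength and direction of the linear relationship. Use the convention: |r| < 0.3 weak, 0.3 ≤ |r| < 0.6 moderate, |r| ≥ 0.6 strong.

strong negative

r = -0.729 < 0 so the relationship is negative.
|r| = 0.729, which falls in the strong range.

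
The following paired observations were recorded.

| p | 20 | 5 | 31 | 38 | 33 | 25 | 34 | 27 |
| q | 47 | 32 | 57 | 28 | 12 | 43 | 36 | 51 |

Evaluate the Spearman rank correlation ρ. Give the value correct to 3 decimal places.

Rank p: 2, 1, 5, 8, 6, 3, 7, 4
Rank q: 6, 3, 8, 2, 1, 5, 4, 7
d = rank(p) − rank(q): -4, -2, -3, 6, 5, -2, 3, -3; Σd² = 112
ρ = 1 − 6Σd² / [n(n²−1)] = 1 − 6×112 / (8×63) = 1 − 672/504 ≈ -0.333

-0.333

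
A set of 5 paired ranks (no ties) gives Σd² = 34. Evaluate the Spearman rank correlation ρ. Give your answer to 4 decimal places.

-0.7000

ρ = 1 − 6Σd² / [n(n²−1)] = 1 − 6×34 / (5×24)
  = 1 − 204/120 = 1 − 1.70000 ≈ -0.7000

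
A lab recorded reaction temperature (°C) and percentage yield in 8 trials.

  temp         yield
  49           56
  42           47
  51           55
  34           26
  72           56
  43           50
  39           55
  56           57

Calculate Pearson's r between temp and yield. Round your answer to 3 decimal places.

0.613

n = 8, Σx = 386, Σy = 402, Σx² = 19612, Σy² = 20956, Σxy = 19926
nΣxy − ΣxΣy = 159408 − 155172 = 4236
nΣx² − (Σx)² = 156896 − 148996 = 7900; nΣy² − (Σy)² = 167648 − 161604 = 6044
r = 4236 / √(7900 × 6044) = 4236 / 6909.9638 ≈ 0.613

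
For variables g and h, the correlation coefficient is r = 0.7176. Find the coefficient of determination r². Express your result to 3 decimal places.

0.515

r² = (0.7176)² = 0.515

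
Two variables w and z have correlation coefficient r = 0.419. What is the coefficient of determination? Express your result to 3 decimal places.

r² = (0.419)² = 0.176

0.176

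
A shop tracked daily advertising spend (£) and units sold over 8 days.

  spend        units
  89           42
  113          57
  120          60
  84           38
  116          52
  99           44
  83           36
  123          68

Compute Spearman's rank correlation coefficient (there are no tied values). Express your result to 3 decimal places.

0.976

Rank spend: 3, 5, 7, 2, 6, 4, 1, 8
Rank units: 3, 6, 7, 2, 5, 4, 1, 8
d = rank(spend) − rank(units): 0, -1, 0, 0, 1, 0, 0, 0; Σd² = 2
ρ = 1 − 6Σd² / [n(n²−1)] = 1 − 6×2 / (8×63) = 1 − 12/504 ≈ 0.976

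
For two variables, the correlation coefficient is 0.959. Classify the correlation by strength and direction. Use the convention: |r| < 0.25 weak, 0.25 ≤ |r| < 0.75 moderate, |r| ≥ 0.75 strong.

strong positive

r = 0.959 > 0 so the relationship is positive.
|r| = 0.959, which falls in the strong range.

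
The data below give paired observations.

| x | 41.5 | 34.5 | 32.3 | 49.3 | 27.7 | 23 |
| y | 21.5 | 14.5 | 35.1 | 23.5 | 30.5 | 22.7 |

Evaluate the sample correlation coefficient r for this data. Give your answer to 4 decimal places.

n = 6, Σx = 208.3, Σy = 147.8, Σx² = 7682.57, Σy² = 3902.3, Σxy = 5051.73
nΣxy − ΣxΣy = 30310.38 − 30786.74 = -476.36
nΣx² − (Σx)² = 46095.42 − 43388.89 = 2706.53; nΣy² − (Σy)² = 23413.8 − 21844.84 = 1568.96
r = -476.36 / √(2706.53 × 1568.96) = -476.36 / 2060.6886 ≈ -0.2312

-0.2312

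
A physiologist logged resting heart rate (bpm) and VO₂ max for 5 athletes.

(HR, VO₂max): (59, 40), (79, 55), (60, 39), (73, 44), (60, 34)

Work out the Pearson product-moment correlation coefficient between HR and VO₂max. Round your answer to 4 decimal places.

n = 5, Σx = 331, Σy = 212, Σx² = 22251, Σy² = 9238, Σxy = 14297
nΣxy − ΣxΣy = 71485 − 70172 = 1313
nΣx² − (Σx)² = 111255 − 109561 = 1694; nΣy² − (Σy)² = 46190 − 44944 = 1246
r = 1313 / √(1694 × 1246) = 1313 / 1452.8331 ≈ 0.9038

0.9038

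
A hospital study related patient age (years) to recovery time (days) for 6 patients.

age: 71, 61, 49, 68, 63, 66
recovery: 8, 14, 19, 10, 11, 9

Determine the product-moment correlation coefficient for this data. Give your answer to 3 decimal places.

-0.974

n = 6, Σx = 378, Σy = 71, Σx² = 24112, Σy² = 923, Σxy = 4320
nΣxy − ΣxΣy = 25920 − 26838 = -918
nΣx² − (Σx)² = 144672 − 142884 = 1788; nΣy² − (Σy)² = 5538 − 5041 = 497
r = -918 / √(1788 × 497) = -918 / 942.6749 ≈ -0.974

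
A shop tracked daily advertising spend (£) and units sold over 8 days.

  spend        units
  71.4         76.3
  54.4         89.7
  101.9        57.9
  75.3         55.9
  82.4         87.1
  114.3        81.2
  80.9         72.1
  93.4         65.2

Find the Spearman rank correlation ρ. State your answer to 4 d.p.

-0.2381

Rank spend: 2, 1, 7, 3, 5, 8, 4, 6
Rank units: 5, 8, 2, 1, 7, 6, 4, 3
d = rank(spend) − rank(units): -3, -7, 5, 2, -2, 2, 0, 3; Σd² = 104
ρ = 1 − 6Σd² / [n(n²−1)] = 1 − 6×104 / (8×63) = 1 − 624/504 ≈ -0.2381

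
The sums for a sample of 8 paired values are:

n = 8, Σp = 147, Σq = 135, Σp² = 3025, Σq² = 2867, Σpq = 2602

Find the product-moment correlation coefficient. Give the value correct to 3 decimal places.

r = (nΣpq − ΣpΣq) / √[(nΣp² − (Σp)²)(nΣq² − (Σq)²)]
Numerator: 8×2602 − 147×135 = 971
Denominator: √[(24200 − 21609)(22936 − 18225)] = √[2591 × 4711] = 3493.7374
r = 971 / 3493.7374 ≈ 0.278

0.278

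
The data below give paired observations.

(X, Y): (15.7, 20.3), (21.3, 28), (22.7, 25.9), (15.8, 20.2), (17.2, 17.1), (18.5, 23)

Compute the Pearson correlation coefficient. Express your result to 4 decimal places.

n = 6, ΣX = 111.2, ΣY = 134.5, ΣX² = 2103.2, ΣY² = 3096.35, ΣXY = 2541.82
nΣXY − ΣXΣY = 15250.92 − 14956.4 = 294.52
nΣX² − (ΣX)² = 12619.2 − 12365.44 = 253.76; nΣY² − (ΣY)² = 18578.1 − 18090.25 = 487.85
r = 294.52 / √(253.76 × 487.85) = 294.52 / 351.8477 ≈ 0.8371

0.8371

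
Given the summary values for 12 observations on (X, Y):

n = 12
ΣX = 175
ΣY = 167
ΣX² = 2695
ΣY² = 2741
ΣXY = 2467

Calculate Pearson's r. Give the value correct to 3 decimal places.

0.129

r = (nΣXY − ΣXΣY) / √[(nΣX² − (ΣX)²)(nΣY² − (ΣY)²)]
Numerator: 12×2467 − 175×167 = 379
Denominator: √[(32340 − 30625)(32892 − 27889)] = √[1715 × 5003] = 2929.1885
r = 379 / 2929.1885 ≈ 0.129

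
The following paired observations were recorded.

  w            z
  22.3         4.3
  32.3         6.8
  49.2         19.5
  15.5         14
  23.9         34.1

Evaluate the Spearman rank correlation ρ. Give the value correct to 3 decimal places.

0.300

Rank w: 2, 4, 5, 1, 3
Rank z: 1, 2, 4, 3, 5
d = rank(w) − rank(z): 1, 2, 1, -2, -2; Σd² = 14
ρ = 1 − 6Σd² / [n(n²−1)] = 1 − 6×14 / (5×24) = 1 − 84/120 ≈ 0.300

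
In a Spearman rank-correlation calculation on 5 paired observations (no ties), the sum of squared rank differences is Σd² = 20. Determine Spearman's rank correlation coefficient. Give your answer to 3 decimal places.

ρ = 1 − 6Σd² / [n(n²−1)] = 1 − 6×20 / (5×24)
  = 1 − 120/120 = 1 − 1.0000 ≈ 0.000

0.000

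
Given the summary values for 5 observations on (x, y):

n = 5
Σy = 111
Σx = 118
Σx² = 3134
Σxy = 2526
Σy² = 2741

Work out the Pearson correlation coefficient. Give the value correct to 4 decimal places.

-0.3011

r = (nΣxy − ΣxΣy) / √[(nΣx² − (Σx)²)(nΣy² − (Σy)²)]
Numerator: 5×2526 − 118×111 = -468
Denominator: √[(15670 − 13924)(13705 − 12321)] = √[1746 × 1384] = 1554.4980
r = -468 / 1554.4980 ≈ -0.3011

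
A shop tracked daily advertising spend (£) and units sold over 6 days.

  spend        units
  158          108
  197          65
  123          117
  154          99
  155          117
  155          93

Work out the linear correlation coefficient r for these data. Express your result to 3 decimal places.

n = 6, Σx = 942, Σy = 599, Σx² = 150668, Σy² = 61717, Σxy = 92056
nΣxy − ΣxΣy = 552336 − 564258 = -11922
nΣx² − (Σx)² = 904008 − 887364 = 16644; nΣy² − (Σy)² = 370302 − 358801 = 11501
r = -11922 / √(16644 × 11501) = -11922 / 13835.5572 ≈ -0.862

-0.862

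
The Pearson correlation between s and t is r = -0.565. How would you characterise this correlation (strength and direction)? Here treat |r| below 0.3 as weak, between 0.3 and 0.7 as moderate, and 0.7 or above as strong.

r = -0.565 < 0 so the relationship is negative.
|r| = 0.565, which falls in the moderate range.

moderate negative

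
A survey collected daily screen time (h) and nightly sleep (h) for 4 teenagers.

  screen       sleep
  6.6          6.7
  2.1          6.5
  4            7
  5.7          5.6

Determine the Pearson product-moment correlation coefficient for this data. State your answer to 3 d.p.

n = 4, Σx = 18.4, Σy = 25.8, Σx² = 96.46, Σy² = 167.5, Σxy = 117.79
nΣxy − ΣxΣy = 471.16 − 474.72 = -3.56
nΣx² − (Σx)² = 385.84 − 338.56 = 47.28; nΣy² − (Σy)² = 670 − 665.64 = 4.36
r = -3.56 / √(47.28 × 4.36) = -3.56 / 14.3576 ≈ -0.248

-0.248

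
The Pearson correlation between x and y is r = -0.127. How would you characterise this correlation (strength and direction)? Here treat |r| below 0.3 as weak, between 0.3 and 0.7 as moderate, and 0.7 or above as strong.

weak negative

r = -0.127 < 0 so the relationship is negative.
|r| = 0.127, which falls in the weak range.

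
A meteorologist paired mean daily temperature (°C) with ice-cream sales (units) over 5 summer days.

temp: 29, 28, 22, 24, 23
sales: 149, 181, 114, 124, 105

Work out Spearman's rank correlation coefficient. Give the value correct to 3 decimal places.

0.800

Rank temp: 5, 4, 1, 3, 2
Rank sales: 4, 5, 2, 3, 1
d = rank(temp) − rank(sales): 1, -1, -1, 0, 1; Σd² = 4
ρ = 1 − 6Σd² / [n(n²−1)] = 1 − 6×4 / (5×24) = 1 − 24/120 ≈ 0.800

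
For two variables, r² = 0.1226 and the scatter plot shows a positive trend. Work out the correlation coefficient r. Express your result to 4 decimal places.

|r| = √0.1226 = 0.3501
The association is positive, so r = 0.3501.

0.3501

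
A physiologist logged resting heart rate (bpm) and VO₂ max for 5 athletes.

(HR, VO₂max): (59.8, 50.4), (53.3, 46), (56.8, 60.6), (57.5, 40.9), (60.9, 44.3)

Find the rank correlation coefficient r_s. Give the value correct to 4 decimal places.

-0.3000

Rank HR: 4, 1, 2, 3, 5
Rank VO₂max: 4, 3, 5, 1, 2
d = rank(HR) − rank(VO₂max): 0, -2, -3, 2, 3; Σd² = 26
ρ = 1 − 6Σd² / [n(n²−1)] = 1 − 6×26 / (5×24) = 1 − 156/120 ≈ -0.3000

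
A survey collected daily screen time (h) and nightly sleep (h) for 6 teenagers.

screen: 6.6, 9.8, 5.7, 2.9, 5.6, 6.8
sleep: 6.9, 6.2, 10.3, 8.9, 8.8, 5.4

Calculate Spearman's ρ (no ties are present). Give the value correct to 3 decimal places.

Rank screen: 4, 6, 3, 1, 2, 5
Rank sleep: 3, 2, 6, 5, 4, 1
d = rank(screen) − rank(sleep): 1, 4, -3, -4, -2, 4; Σd² = 62
ρ = 1 − 6Σd² / [n(n²−1)] = 1 − 6×62 / (6×35) = 1 − 372/210 ≈ -0.771

-0.771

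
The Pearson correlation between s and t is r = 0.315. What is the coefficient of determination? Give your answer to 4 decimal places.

0.0992

r² = (0.315)² = 0.0992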